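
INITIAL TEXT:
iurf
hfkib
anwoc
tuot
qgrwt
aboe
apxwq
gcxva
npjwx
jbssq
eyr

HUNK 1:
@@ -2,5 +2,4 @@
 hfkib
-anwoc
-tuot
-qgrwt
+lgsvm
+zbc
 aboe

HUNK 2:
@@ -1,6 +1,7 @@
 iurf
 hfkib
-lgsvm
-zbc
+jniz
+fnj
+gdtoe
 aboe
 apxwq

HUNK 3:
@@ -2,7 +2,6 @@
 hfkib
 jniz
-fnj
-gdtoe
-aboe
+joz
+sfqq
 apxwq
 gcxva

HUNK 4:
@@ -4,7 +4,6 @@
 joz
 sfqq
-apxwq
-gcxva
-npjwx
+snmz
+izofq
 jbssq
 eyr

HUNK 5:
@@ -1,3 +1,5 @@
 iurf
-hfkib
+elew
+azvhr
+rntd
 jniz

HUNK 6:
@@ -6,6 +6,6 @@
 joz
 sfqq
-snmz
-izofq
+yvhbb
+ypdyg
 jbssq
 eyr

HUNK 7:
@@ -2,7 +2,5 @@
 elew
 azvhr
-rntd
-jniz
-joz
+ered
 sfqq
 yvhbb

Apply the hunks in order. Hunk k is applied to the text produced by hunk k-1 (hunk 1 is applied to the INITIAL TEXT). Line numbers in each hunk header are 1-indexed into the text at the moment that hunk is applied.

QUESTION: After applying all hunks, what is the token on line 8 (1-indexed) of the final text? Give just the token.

Hunk 1: at line 2 remove [anwoc,tuot,qgrwt] add [lgsvm,zbc] -> 10 lines: iurf hfkib lgsvm zbc aboe apxwq gcxva npjwx jbssq eyr
Hunk 2: at line 1 remove [lgsvm,zbc] add [jniz,fnj,gdtoe] -> 11 lines: iurf hfkib jniz fnj gdtoe aboe apxwq gcxva npjwx jbssq eyr
Hunk 3: at line 2 remove [fnj,gdtoe,aboe] add [joz,sfqq] -> 10 lines: iurf hfkib jniz joz sfqq apxwq gcxva npjwx jbssq eyr
Hunk 4: at line 4 remove [apxwq,gcxva,npjwx] add [snmz,izofq] -> 9 lines: iurf hfkib jniz joz sfqq snmz izofq jbssq eyr
Hunk 5: at line 1 remove [hfkib] add [elew,azvhr,rntd] -> 11 lines: iurf elew azvhr rntd jniz joz sfqq snmz izofq jbssq eyr
Hunk 6: at line 6 remove [snmz,izofq] add [yvhbb,ypdyg] -> 11 lines: iurf elew azvhr rntd jniz joz sfqq yvhbb ypdyg jbssq eyr
Hunk 7: at line 2 remove [rntd,jniz,joz] add [ered] -> 9 lines: iurf elew azvhr ered sfqq yvhbb ypdyg jbssq eyr
Final line 8: jbssq

Answer: jbssq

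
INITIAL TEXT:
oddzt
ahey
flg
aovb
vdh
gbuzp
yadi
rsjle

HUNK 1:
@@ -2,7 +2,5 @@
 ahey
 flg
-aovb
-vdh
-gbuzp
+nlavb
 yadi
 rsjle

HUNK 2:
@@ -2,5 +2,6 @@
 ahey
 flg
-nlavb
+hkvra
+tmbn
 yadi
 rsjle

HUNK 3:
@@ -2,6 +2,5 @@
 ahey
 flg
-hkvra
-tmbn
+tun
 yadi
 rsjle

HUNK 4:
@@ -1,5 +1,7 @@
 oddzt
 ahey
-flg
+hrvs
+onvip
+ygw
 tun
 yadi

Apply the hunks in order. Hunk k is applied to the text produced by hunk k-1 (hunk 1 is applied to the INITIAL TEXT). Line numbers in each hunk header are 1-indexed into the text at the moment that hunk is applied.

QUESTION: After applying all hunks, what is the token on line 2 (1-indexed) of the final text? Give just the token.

Hunk 1: at line 2 remove [aovb,vdh,gbuzp] add [nlavb] -> 6 lines: oddzt ahey flg nlavb yadi rsjle
Hunk 2: at line 2 remove [nlavb] add [hkvra,tmbn] -> 7 lines: oddzt ahey flg hkvra tmbn yadi rsjle
Hunk 3: at line 2 remove [hkvra,tmbn] add [tun] -> 6 lines: oddzt ahey flg tun yadi rsjle
Hunk 4: at line 1 remove [flg] add [hrvs,onvip,ygw] -> 8 lines: oddzt ahey hrvs onvip ygw tun yadi rsjle
Final line 2: ahey

Answer: ahey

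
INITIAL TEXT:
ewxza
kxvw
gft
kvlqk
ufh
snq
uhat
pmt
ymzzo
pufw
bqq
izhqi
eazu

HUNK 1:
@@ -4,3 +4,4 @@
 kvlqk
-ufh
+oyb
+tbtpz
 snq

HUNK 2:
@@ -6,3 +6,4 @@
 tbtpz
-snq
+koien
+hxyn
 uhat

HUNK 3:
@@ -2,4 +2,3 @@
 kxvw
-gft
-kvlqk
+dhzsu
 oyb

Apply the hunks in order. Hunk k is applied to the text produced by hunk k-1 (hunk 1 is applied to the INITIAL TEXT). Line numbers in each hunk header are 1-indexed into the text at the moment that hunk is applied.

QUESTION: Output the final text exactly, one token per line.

Answer: ewxza
kxvw
dhzsu
oyb
tbtpz
koien
hxyn
uhat
pmt
ymzzo
pufw
bqq
izhqi
eazu

Derivation:
Hunk 1: at line 4 remove [ufh] add [oyb,tbtpz] -> 14 lines: ewxza kxvw gft kvlqk oyb tbtpz snq uhat pmt ymzzo pufw bqq izhqi eazu
Hunk 2: at line 6 remove [snq] add [koien,hxyn] -> 15 lines: ewxza kxvw gft kvlqk oyb tbtpz koien hxyn uhat pmt ymzzo pufw bqq izhqi eazu
Hunk 3: at line 2 remove [gft,kvlqk] add [dhzsu] -> 14 lines: ewxza kxvw dhzsu oyb tbtpz koien hxyn uhat pmt ymzzo pufw bqq izhqi eazu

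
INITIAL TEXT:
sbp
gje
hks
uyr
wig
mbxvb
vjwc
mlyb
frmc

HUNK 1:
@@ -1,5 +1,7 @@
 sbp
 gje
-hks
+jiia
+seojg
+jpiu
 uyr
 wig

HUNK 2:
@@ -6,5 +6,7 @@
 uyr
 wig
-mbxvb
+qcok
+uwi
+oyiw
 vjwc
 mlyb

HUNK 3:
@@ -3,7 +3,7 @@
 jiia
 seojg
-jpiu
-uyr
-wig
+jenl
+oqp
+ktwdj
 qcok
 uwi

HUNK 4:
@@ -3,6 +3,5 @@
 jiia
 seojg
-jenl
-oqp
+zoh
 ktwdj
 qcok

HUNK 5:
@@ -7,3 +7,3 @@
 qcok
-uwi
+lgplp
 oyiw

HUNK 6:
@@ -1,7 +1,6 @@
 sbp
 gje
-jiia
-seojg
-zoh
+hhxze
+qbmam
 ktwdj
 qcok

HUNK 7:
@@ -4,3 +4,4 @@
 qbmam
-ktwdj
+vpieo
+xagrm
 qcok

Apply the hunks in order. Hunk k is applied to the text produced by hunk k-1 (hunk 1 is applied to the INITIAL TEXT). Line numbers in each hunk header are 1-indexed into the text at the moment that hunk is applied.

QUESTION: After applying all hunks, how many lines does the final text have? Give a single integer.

Hunk 1: at line 1 remove [hks] add [jiia,seojg,jpiu] -> 11 lines: sbp gje jiia seojg jpiu uyr wig mbxvb vjwc mlyb frmc
Hunk 2: at line 6 remove [mbxvb] add [qcok,uwi,oyiw] -> 13 lines: sbp gje jiia seojg jpiu uyr wig qcok uwi oyiw vjwc mlyb frmc
Hunk 3: at line 3 remove [jpiu,uyr,wig] add [jenl,oqp,ktwdj] -> 13 lines: sbp gje jiia seojg jenl oqp ktwdj qcok uwi oyiw vjwc mlyb frmc
Hunk 4: at line 3 remove [jenl,oqp] add [zoh] -> 12 lines: sbp gje jiia seojg zoh ktwdj qcok uwi oyiw vjwc mlyb frmc
Hunk 5: at line 7 remove [uwi] add [lgplp] -> 12 lines: sbp gje jiia seojg zoh ktwdj qcok lgplp oyiw vjwc mlyb frmc
Hunk 6: at line 1 remove [jiia,seojg,zoh] add [hhxze,qbmam] -> 11 lines: sbp gje hhxze qbmam ktwdj qcok lgplp oyiw vjwc mlyb frmc
Hunk 7: at line 4 remove [ktwdj] add [vpieo,xagrm] -> 12 lines: sbp gje hhxze qbmam vpieo xagrm qcok lgplp oyiw vjwc mlyb frmc
Final line count: 12

Answer: 12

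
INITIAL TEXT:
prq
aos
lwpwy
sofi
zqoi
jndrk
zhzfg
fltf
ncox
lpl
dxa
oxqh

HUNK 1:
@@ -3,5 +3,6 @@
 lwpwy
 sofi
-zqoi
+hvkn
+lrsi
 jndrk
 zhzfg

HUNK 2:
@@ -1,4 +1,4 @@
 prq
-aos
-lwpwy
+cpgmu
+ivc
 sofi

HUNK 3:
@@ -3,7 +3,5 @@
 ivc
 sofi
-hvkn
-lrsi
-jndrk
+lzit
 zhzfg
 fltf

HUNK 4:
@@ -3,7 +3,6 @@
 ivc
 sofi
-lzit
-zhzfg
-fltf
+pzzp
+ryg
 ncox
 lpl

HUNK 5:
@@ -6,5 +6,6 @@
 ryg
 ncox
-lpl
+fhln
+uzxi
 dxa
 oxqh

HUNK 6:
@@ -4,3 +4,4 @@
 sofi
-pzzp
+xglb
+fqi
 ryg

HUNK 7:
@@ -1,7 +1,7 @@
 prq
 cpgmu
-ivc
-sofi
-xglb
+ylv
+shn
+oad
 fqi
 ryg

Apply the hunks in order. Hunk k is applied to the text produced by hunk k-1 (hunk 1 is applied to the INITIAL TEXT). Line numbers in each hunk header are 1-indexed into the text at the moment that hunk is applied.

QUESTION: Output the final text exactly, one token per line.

Hunk 1: at line 3 remove [zqoi] add [hvkn,lrsi] -> 13 lines: prq aos lwpwy sofi hvkn lrsi jndrk zhzfg fltf ncox lpl dxa oxqh
Hunk 2: at line 1 remove [aos,lwpwy] add [cpgmu,ivc] -> 13 lines: prq cpgmu ivc sofi hvkn lrsi jndrk zhzfg fltf ncox lpl dxa oxqh
Hunk 3: at line 3 remove [hvkn,lrsi,jndrk] add [lzit] -> 11 lines: prq cpgmu ivc sofi lzit zhzfg fltf ncox lpl dxa oxqh
Hunk 4: at line 3 remove [lzit,zhzfg,fltf] add [pzzp,ryg] -> 10 lines: prq cpgmu ivc sofi pzzp ryg ncox lpl dxa oxqh
Hunk 5: at line 6 remove [lpl] add [fhln,uzxi] -> 11 lines: prq cpgmu ivc sofi pzzp ryg ncox fhln uzxi dxa oxqh
Hunk 6: at line 4 remove [pzzp] add [xglb,fqi] -> 12 lines: prq cpgmu ivc sofi xglb fqi ryg ncox fhln uzxi dxa oxqh
Hunk 7: at line 1 remove [ivc,sofi,xglb] add [ylv,shn,oad] -> 12 lines: prq cpgmu ylv shn oad fqi ryg ncox fhln uzxi dxa oxqh

Answer: prq
cpgmu
ylv
shn
oad
fqi
ryg
ncox
fhln
uzxi
dxa
oxqh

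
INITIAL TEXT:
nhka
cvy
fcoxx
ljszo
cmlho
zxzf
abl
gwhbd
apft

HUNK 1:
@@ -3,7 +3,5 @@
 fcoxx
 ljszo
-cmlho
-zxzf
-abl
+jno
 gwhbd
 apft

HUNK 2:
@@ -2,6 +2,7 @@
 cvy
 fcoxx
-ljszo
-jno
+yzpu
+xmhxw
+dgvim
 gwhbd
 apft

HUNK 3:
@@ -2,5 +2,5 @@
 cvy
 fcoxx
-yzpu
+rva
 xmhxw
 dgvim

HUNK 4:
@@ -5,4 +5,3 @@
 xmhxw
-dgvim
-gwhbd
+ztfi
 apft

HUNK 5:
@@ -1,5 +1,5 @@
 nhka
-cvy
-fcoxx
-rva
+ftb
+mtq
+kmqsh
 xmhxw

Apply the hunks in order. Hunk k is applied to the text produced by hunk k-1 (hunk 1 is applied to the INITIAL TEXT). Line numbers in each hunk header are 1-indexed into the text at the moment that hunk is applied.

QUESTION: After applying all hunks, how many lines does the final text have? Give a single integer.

Hunk 1: at line 3 remove [cmlho,zxzf,abl] add [jno] -> 7 lines: nhka cvy fcoxx ljszo jno gwhbd apft
Hunk 2: at line 2 remove [ljszo,jno] add [yzpu,xmhxw,dgvim] -> 8 lines: nhka cvy fcoxx yzpu xmhxw dgvim gwhbd apft
Hunk 3: at line 2 remove [yzpu] add [rva] -> 8 lines: nhka cvy fcoxx rva xmhxw dgvim gwhbd apft
Hunk 4: at line 5 remove [dgvim,gwhbd] add [ztfi] -> 7 lines: nhka cvy fcoxx rva xmhxw ztfi apft
Hunk 5: at line 1 remove [cvy,fcoxx,rva] add [ftb,mtq,kmqsh] -> 7 lines: nhka ftb mtq kmqsh xmhxw ztfi apft
Final line count: 7

Answer: 7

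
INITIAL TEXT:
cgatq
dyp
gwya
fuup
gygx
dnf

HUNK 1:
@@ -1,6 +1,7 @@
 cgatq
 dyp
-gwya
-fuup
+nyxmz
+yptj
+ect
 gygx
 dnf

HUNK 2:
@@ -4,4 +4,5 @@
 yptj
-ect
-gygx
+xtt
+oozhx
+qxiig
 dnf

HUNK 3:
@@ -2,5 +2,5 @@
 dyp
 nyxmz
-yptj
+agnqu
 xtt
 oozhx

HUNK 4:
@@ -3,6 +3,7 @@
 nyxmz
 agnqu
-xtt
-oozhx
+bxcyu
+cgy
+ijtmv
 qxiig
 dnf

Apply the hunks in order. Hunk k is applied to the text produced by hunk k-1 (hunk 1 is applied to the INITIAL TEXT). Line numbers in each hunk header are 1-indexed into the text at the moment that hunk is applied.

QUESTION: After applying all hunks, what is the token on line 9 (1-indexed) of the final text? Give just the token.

Hunk 1: at line 1 remove [gwya,fuup] add [nyxmz,yptj,ect] -> 7 lines: cgatq dyp nyxmz yptj ect gygx dnf
Hunk 2: at line 4 remove [ect,gygx] add [xtt,oozhx,qxiig] -> 8 lines: cgatq dyp nyxmz yptj xtt oozhx qxiig dnf
Hunk 3: at line 2 remove [yptj] add [agnqu] -> 8 lines: cgatq dyp nyxmz agnqu xtt oozhx qxiig dnf
Hunk 4: at line 3 remove [xtt,oozhx] add [bxcyu,cgy,ijtmv] -> 9 lines: cgatq dyp nyxmz agnqu bxcyu cgy ijtmv qxiig dnf
Final line 9: dnf

Answer: dnf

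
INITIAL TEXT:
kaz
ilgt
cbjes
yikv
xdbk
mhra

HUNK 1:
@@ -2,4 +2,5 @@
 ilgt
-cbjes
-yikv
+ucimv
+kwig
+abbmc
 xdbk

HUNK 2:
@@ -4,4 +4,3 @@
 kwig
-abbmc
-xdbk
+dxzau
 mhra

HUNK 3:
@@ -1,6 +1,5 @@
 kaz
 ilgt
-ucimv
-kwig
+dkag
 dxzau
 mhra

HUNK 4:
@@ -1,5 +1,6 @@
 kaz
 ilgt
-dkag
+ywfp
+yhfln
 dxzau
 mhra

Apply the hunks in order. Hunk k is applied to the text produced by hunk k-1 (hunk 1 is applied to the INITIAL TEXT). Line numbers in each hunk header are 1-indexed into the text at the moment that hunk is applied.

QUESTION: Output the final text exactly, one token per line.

Answer: kaz
ilgt
ywfp
yhfln
dxzau
mhra

Derivation:
Hunk 1: at line 2 remove [cbjes,yikv] add [ucimv,kwig,abbmc] -> 7 lines: kaz ilgt ucimv kwig abbmc xdbk mhra
Hunk 2: at line 4 remove [abbmc,xdbk] add [dxzau] -> 6 lines: kaz ilgt ucimv kwig dxzau mhra
Hunk 3: at line 1 remove [ucimv,kwig] add [dkag] -> 5 lines: kaz ilgt dkag dxzau mhra
Hunk 4: at line 1 remove [dkag] add [ywfp,yhfln] -> 6 lines: kaz ilgt ywfp yhfln dxzau mhra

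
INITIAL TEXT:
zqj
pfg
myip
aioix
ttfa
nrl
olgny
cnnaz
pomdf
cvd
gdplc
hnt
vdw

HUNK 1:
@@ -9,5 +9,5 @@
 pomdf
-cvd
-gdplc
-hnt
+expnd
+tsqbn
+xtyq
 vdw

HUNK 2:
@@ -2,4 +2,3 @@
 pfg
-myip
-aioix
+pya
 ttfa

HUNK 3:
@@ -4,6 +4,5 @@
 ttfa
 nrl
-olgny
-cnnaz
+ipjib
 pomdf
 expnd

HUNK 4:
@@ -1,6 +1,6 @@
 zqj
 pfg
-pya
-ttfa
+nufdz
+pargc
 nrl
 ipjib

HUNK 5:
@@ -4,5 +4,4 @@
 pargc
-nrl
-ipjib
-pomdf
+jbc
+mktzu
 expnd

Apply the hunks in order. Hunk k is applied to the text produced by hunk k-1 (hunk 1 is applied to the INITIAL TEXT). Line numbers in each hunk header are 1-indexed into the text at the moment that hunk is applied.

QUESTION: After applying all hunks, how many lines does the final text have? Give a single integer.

Hunk 1: at line 9 remove [cvd,gdplc,hnt] add [expnd,tsqbn,xtyq] -> 13 lines: zqj pfg myip aioix ttfa nrl olgny cnnaz pomdf expnd tsqbn xtyq vdw
Hunk 2: at line 2 remove [myip,aioix] add [pya] -> 12 lines: zqj pfg pya ttfa nrl olgny cnnaz pomdf expnd tsqbn xtyq vdw
Hunk 3: at line 4 remove [olgny,cnnaz] add [ipjib] -> 11 lines: zqj pfg pya ttfa nrl ipjib pomdf expnd tsqbn xtyq vdw
Hunk 4: at line 1 remove [pya,ttfa] add [nufdz,pargc] -> 11 lines: zqj pfg nufdz pargc nrl ipjib pomdf expnd tsqbn xtyq vdw
Hunk 5: at line 4 remove [nrl,ipjib,pomdf] add [jbc,mktzu] -> 10 lines: zqj pfg nufdz pargc jbc mktzu expnd tsqbn xtyq vdw
Final line count: 10

Answer: 10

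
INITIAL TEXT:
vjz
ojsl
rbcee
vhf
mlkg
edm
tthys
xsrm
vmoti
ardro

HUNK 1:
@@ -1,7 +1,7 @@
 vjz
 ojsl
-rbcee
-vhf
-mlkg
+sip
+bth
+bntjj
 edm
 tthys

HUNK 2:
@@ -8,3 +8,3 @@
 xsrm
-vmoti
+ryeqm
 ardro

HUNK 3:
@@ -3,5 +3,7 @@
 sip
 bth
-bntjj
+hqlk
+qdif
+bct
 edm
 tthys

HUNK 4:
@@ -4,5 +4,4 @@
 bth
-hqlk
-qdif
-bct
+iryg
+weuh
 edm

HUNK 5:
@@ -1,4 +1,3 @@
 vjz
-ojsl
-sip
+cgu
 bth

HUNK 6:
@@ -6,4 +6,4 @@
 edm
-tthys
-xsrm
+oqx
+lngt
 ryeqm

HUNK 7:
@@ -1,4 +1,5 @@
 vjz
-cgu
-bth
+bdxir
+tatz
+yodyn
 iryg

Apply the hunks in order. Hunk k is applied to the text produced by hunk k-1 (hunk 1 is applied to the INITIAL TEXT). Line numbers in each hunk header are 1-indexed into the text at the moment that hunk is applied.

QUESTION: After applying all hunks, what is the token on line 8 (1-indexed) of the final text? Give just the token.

Hunk 1: at line 1 remove [rbcee,vhf,mlkg] add [sip,bth,bntjj] -> 10 lines: vjz ojsl sip bth bntjj edm tthys xsrm vmoti ardro
Hunk 2: at line 8 remove [vmoti] add [ryeqm] -> 10 lines: vjz ojsl sip bth bntjj edm tthys xsrm ryeqm ardro
Hunk 3: at line 3 remove [bntjj] add [hqlk,qdif,bct] -> 12 lines: vjz ojsl sip bth hqlk qdif bct edm tthys xsrm ryeqm ardro
Hunk 4: at line 4 remove [hqlk,qdif,bct] add [iryg,weuh] -> 11 lines: vjz ojsl sip bth iryg weuh edm tthys xsrm ryeqm ardro
Hunk 5: at line 1 remove [ojsl,sip] add [cgu] -> 10 lines: vjz cgu bth iryg weuh edm tthys xsrm ryeqm ardro
Hunk 6: at line 6 remove [tthys,xsrm] add [oqx,lngt] -> 10 lines: vjz cgu bth iryg weuh edm oqx lngt ryeqm ardro
Hunk 7: at line 1 remove [cgu,bth] add [bdxir,tatz,yodyn] -> 11 lines: vjz bdxir tatz yodyn iryg weuh edm oqx lngt ryeqm ardro
Final line 8: oqx

Answer: oqx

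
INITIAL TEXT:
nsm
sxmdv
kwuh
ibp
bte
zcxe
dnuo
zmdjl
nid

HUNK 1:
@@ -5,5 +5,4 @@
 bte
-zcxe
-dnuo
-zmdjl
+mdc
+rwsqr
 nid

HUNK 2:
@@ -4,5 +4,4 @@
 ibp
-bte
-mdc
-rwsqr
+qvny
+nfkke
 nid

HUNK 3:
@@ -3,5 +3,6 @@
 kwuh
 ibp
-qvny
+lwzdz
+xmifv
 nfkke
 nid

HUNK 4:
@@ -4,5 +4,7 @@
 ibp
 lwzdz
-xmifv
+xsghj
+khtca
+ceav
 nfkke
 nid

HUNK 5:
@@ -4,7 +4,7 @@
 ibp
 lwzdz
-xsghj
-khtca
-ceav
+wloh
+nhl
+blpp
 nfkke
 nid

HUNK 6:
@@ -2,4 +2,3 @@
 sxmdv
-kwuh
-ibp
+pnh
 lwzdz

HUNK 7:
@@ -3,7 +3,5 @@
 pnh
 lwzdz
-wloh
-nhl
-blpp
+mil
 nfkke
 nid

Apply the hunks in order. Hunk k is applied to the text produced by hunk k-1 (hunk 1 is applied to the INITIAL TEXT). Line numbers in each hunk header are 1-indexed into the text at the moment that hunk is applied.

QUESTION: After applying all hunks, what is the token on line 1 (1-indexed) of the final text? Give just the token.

Hunk 1: at line 5 remove [zcxe,dnuo,zmdjl] add [mdc,rwsqr] -> 8 lines: nsm sxmdv kwuh ibp bte mdc rwsqr nid
Hunk 2: at line 4 remove [bte,mdc,rwsqr] add [qvny,nfkke] -> 7 lines: nsm sxmdv kwuh ibp qvny nfkke nid
Hunk 3: at line 3 remove [qvny] add [lwzdz,xmifv] -> 8 lines: nsm sxmdv kwuh ibp lwzdz xmifv nfkke nid
Hunk 4: at line 4 remove [xmifv] add [xsghj,khtca,ceav] -> 10 lines: nsm sxmdv kwuh ibp lwzdz xsghj khtca ceav nfkke nid
Hunk 5: at line 4 remove [xsghj,khtca,ceav] add [wloh,nhl,blpp] -> 10 lines: nsm sxmdv kwuh ibp lwzdz wloh nhl blpp nfkke nid
Hunk 6: at line 2 remove [kwuh,ibp] add [pnh] -> 9 lines: nsm sxmdv pnh lwzdz wloh nhl blpp nfkke nid
Hunk 7: at line 3 remove [wloh,nhl,blpp] add [mil] -> 7 lines: nsm sxmdv pnh lwzdz mil nfkke nid
Final line 1: nsm

Answer: nsm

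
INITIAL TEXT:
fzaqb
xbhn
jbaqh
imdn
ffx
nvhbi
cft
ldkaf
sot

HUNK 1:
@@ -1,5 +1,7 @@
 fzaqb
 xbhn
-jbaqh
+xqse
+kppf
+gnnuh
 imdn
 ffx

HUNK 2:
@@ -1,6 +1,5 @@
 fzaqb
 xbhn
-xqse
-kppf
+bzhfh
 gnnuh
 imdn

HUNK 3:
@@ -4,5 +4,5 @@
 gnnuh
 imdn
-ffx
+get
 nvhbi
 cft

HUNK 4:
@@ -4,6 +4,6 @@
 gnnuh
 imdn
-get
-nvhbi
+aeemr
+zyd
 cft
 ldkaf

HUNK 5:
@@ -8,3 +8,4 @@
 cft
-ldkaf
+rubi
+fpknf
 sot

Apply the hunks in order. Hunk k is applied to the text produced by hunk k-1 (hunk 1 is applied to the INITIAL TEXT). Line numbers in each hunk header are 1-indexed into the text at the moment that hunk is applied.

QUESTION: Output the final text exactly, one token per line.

Answer: fzaqb
xbhn
bzhfh
gnnuh
imdn
aeemr
zyd
cft
rubi
fpknf
sot

Derivation:
Hunk 1: at line 1 remove [jbaqh] add [xqse,kppf,gnnuh] -> 11 lines: fzaqb xbhn xqse kppf gnnuh imdn ffx nvhbi cft ldkaf sot
Hunk 2: at line 1 remove [xqse,kppf] add [bzhfh] -> 10 lines: fzaqb xbhn bzhfh gnnuh imdn ffx nvhbi cft ldkaf sot
Hunk 3: at line 4 remove [ffx] add [get] -> 10 lines: fzaqb xbhn bzhfh gnnuh imdn get nvhbi cft ldkaf sot
Hunk 4: at line 4 remove [get,nvhbi] add [aeemr,zyd] -> 10 lines: fzaqb xbhn bzhfh gnnuh imdn aeemr zyd cft ldkaf sot
Hunk 5: at line 8 remove [ldkaf] add [rubi,fpknf] -> 11 lines: fzaqb xbhn bzhfh gnnuh imdn aeemr zyd cft rubi fpknf sot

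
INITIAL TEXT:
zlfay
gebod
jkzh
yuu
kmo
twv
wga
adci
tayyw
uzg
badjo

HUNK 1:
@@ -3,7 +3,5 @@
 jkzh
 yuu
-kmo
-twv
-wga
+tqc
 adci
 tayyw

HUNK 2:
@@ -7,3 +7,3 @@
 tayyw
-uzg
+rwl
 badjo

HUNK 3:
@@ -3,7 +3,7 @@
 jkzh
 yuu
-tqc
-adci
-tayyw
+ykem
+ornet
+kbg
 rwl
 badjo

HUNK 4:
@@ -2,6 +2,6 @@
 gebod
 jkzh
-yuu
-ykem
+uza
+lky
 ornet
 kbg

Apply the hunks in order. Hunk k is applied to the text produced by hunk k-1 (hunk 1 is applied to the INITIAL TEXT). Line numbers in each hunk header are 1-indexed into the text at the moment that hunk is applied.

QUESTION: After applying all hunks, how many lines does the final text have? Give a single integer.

Hunk 1: at line 3 remove [kmo,twv,wga] add [tqc] -> 9 lines: zlfay gebod jkzh yuu tqc adci tayyw uzg badjo
Hunk 2: at line 7 remove [uzg] add [rwl] -> 9 lines: zlfay gebod jkzh yuu tqc adci tayyw rwl badjo
Hunk 3: at line 3 remove [tqc,adci,tayyw] add [ykem,ornet,kbg] -> 9 lines: zlfay gebod jkzh yuu ykem ornet kbg rwl badjo
Hunk 4: at line 2 remove [yuu,ykem] add [uza,lky] -> 9 lines: zlfay gebod jkzh uza lky ornet kbg rwl badjo
Final line count: 9

Answer: 9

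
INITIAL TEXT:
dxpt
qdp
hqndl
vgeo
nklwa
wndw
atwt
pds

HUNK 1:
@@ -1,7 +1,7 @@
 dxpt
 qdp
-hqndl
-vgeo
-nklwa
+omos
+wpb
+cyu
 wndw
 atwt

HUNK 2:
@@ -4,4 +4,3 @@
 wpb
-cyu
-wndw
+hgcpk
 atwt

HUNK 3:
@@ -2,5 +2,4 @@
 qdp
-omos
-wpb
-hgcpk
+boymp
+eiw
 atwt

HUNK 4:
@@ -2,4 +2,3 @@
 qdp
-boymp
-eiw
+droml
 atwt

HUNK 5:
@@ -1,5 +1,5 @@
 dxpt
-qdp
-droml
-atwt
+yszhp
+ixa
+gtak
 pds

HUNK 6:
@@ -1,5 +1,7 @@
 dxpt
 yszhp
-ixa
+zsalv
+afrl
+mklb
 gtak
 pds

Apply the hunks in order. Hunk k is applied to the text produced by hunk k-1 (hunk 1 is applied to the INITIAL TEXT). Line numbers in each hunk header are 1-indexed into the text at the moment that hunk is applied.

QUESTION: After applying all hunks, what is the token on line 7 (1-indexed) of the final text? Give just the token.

Answer: pds

Derivation:
Hunk 1: at line 1 remove [hqndl,vgeo,nklwa] add [omos,wpb,cyu] -> 8 lines: dxpt qdp omos wpb cyu wndw atwt pds
Hunk 2: at line 4 remove [cyu,wndw] add [hgcpk] -> 7 lines: dxpt qdp omos wpb hgcpk atwt pds
Hunk 3: at line 2 remove [omos,wpb,hgcpk] add [boymp,eiw] -> 6 lines: dxpt qdp boymp eiw atwt pds
Hunk 4: at line 2 remove [boymp,eiw] add [droml] -> 5 lines: dxpt qdp droml atwt pds
Hunk 5: at line 1 remove [qdp,droml,atwt] add [yszhp,ixa,gtak] -> 5 lines: dxpt yszhp ixa gtak pds
Hunk 6: at line 1 remove [ixa] add [zsalv,afrl,mklb] -> 7 lines: dxpt yszhp zsalv afrl mklb gtak pds
Final line 7: pds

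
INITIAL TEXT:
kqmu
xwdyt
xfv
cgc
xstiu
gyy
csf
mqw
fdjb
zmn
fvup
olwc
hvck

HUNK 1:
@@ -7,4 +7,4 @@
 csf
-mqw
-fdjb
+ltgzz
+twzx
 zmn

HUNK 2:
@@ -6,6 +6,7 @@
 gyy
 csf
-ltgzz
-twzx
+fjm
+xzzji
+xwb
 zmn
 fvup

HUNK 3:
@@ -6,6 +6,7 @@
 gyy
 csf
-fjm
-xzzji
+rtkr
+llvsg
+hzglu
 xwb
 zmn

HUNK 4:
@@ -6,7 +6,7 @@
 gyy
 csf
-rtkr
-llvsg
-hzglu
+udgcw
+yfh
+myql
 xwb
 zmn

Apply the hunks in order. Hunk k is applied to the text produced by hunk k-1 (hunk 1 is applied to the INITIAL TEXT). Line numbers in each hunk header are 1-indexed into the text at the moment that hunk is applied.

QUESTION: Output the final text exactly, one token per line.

Hunk 1: at line 7 remove [mqw,fdjb] add [ltgzz,twzx] -> 13 lines: kqmu xwdyt xfv cgc xstiu gyy csf ltgzz twzx zmn fvup olwc hvck
Hunk 2: at line 6 remove [ltgzz,twzx] add [fjm,xzzji,xwb] -> 14 lines: kqmu xwdyt xfv cgc xstiu gyy csf fjm xzzji xwb zmn fvup olwc hvck
Hunk 3: at line 6 remove [fjm,xzzji] add [rtkr,llvsg,hzglu] -> 15 lines: kqmu xwdyt xfv cgc xstiu gyy csf rtkr llvsg hzglu xwb zmn fvup olwc hvck
Hunk 4: at line 6 remove [rtkr,llvsg,hzglu] add [udgcw,yfh,myql] -> 15 lines: kqmu xwdyt xfv cgc xstiu gyy csf udgcw yfh myql xwb zmn fvup olwc hvck

Answer: kqmu
xwdyt
xfv
cgc
xstiu
gyy
csf
udgcw
yfh
myql
xwb
zmn
fvup
olwc
hvck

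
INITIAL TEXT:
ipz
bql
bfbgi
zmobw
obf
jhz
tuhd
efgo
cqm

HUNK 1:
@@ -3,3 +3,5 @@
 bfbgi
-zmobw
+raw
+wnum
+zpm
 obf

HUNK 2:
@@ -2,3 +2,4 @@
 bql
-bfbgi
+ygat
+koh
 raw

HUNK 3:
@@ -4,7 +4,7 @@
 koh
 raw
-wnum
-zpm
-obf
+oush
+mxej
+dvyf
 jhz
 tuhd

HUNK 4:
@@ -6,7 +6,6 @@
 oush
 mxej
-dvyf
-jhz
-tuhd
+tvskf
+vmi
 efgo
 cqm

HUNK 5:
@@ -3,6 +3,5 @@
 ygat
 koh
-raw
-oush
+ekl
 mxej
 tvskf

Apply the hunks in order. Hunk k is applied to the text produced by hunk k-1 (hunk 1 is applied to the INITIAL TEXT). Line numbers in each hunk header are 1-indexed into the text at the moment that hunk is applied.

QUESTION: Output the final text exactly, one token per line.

Answer: ipz
bql
ygat
koh
ekl
mxej
tvskf
vmi
efgo
cqm

Derivation:
Hunk 1: at line 3 remove [zmobw] add [raw,wnum,zpm] -> 11 lines: ipz bql bfbgi raw wnum zpm obf jhz tuhd efgo cqm
Hunk 2: at line 2 remove [bfbgi] add [ygat,koh] -> 12 lines: ipz bql ygat koh raw wnum zpm obf jhz tuhd efgo cqm
Hunk 3: at line 4 remove [wnum,zpm,obf] add [oush,mxej,dvyf] -> 12 lines: ipz bql ygat koh raw oush mxej dvyf jhz tuhd efgo cqm
Hunk 4: at line 6 remove [dvyf,jhz,tuhd] add [tvskf,vmi] -> 11 lines: ipz bql ygat koh raw oush mxej tvskf vmi efgo cqm
Hunk 5: at line 3 remove [raw,oush] add [ekl] -> 10 lines: ipz bql ygat koh ekl mxej tvskf vmi efgo cqm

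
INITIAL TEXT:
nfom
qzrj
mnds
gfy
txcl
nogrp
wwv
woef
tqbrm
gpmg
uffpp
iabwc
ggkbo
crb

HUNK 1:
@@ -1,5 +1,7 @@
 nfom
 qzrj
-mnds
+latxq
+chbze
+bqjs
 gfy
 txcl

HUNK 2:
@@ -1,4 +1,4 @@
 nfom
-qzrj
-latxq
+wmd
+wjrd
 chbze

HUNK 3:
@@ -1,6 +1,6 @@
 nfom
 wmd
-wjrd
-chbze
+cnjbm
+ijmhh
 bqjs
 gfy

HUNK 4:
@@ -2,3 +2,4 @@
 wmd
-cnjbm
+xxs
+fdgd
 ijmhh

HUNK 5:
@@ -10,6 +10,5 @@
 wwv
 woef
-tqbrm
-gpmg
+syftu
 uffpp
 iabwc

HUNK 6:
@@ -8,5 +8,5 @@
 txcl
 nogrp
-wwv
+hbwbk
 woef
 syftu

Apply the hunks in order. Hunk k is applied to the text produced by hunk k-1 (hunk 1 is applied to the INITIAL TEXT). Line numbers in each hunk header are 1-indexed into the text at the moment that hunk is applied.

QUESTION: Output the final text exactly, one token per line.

Answer: nfom
wmd
xxs
fdgd
ijmhh
bqjs
gfy
txcl
nogrp
hbwbk
woef
syftu
uffpp
iabwc
ggkbo
crb

Derivation:
Hunk 1: at line 1 remove [mnds] add [latxq,chbze,bqjs] -> 16 lines: nfom qzrj latxq chbze bqjs gfy txcl nogrp wwv woef tqbrm gpmg uffpp iabwc ggkbo crb
Hunk 2: at line 1 remove [qzrj,latxq] add [wmd,wjrd] -> 16 lines: nfom wmd wjrd chbze bqjs gfy txcl nogrp wwv woef tqbrm gpmg uffpp iabwc ggkbo crb
Hunk 3: at line 1 remove [wjrd,chbze] add [cnjbm,ijmhh] -> 16 lines: nfom wmd cnjbm ijmhh bqjs gfy txcl nogrp wwv woef tqbrm gpmg uffpp iabwc ggkbo crb
Hunk 4: at line 2 remove [cnjbm] add [xxs,fdgd] -> 17 lines: nfom wmd xxs fdgd ijmhh bqjs gfy txcl nogrp wwv woef tqbrm gpmg uffpp iabwc ggkbo crb
Hunk 5: at line 10 remove [tqbrm,gpmg] add [syftu] -> 16 lines: nfom wmd xxs fdgd ijmhh bqjs gfy txcl nogrp wwv woef syftu uffpp iabwc ggkbo crb
Hunk 6: at line 8 remove [wwv] add [hbwbk] -> 16 lines: nfom wmd xxs fdgd ijmhh bqjs gfy txcl nogrp hbwbk woef syftu uffpp iabwc ggkbo crb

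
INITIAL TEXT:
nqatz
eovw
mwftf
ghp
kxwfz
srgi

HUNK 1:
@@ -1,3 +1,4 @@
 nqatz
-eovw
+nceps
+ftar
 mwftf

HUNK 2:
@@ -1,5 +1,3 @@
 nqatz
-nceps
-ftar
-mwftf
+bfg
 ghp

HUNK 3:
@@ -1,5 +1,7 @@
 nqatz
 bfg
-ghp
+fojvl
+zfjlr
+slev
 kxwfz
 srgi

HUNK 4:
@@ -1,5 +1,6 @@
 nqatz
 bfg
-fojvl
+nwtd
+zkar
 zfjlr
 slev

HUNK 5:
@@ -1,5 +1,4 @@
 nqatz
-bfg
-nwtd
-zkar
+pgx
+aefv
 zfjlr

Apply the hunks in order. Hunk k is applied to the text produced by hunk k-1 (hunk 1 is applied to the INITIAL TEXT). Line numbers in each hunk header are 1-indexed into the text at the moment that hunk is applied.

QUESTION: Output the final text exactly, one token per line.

Answer: nqatz
pgx
aefv
zfjlr
slev
kxwfz
srgi

Derivation:
Hunk 1: at line 1 remove [eovw] add [nceps,ftar] -> 7 lines: nqatz nceps ftar mwftf ghp kxwfz srgi
Hunk 2: at line 1 remove [nceps,ftar,mwftf] add [bfg] -> 5 lines: nqatz bfg ghp kxwfz srgi
Hunk 3: at line 1 remove [ghp] add [fojvl,zfjlr,slev] -> 7 lines: nqatz bfg fojvl zfjlr slev kxwfz srgi
Hunk 4: at line 1 remove [fojvl] add [nwtd,zkar] -> 8 lines: nqatz bfg nwtd zkar zfjlr slev kxwfz srgi
Hunk 5: at line 1 remove [bfg,nwtd,zkar] add [pgx,aefv] -> 7 lines: nqatz pgx aefv zfjlr slev kxwfz srgi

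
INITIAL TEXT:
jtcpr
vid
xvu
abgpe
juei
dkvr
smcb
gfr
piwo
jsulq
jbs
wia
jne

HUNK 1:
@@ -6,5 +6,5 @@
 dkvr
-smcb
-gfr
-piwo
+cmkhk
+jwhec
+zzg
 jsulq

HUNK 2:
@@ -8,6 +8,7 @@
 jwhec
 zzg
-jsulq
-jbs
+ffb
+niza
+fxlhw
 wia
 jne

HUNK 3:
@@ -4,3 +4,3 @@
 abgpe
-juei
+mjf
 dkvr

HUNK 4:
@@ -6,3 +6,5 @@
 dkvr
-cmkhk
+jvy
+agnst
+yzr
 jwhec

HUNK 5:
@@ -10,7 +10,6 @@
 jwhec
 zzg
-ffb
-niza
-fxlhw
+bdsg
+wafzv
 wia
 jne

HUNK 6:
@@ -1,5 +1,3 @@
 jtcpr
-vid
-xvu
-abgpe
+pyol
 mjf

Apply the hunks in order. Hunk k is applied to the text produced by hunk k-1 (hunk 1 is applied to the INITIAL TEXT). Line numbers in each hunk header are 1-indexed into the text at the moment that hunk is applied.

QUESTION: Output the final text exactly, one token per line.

Answer: jtcpr
pyol
mjf
dkvr
jvy
agnst
yzr
jwhec
zzg
bdsg
wafzv
wia
jne

Derivation:
Hunk 1: at line 6 remove [smcb,gfr,piwo] add [cmkhk,jwhec,zzg] -> 13 lines: jtcpr vid xvu abgpe juei dkvr cmkhk jwhec zzg jsulq jbs wia jne
Hunk 2: at line 8 remove [jsulq,jbs] add [ffb,niza,fxlhw] -> 14 lines: jtcpr vid xvu abgpe juei dkvr cmkhk jwhec zzg ffb niza fxlhw wia jne
Hunk 3: at line 4 remove [juei] add [mjf] -> 14 lines: jtcpr vid xvu abgpe mjf dkvr cmkhk jwhec zzg ffb niza fxlhw wia jne
Hunk 4: at line 6 remove [cmkhk] add [jvy,agnst,yzr] -> 16 lines: jtcpr vid xvu abgpe mjf dkvr jvy agnst yzr jwhec zzg ffb niza fxlhw wia jne
Hunk 5: at line 10 remove [ffb,niza,fxlhw] add [bdsg,wafzv] -> 15 lines: jtcpr vid xvu abgpe mjf dkvr jvy agnst yzr jwhec zzg bdsg wafzv wia jne
Hunk 6: at line 1 remove [vid,xvu,abgpe] add [pyol] -> 13 lines: jtcpr pyol mjf dkvr jvy agnst yzr jwhec zzg bdsg wafzv wia jne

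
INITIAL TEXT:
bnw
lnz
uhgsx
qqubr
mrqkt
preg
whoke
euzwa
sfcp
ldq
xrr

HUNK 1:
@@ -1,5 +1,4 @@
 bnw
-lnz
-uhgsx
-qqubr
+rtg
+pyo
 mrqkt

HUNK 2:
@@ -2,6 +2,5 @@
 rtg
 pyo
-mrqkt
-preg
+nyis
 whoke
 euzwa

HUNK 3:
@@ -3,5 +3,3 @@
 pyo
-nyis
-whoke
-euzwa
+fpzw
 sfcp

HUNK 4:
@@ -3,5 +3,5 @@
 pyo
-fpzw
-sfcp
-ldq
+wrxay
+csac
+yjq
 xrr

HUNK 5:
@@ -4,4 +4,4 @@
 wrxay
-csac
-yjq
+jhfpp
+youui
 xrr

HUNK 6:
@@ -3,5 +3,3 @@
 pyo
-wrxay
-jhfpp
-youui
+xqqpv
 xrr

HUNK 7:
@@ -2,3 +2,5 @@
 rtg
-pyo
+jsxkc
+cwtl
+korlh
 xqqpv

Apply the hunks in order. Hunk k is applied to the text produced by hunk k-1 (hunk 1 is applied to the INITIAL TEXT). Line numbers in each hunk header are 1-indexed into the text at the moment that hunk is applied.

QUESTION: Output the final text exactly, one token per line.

Hunk 1: at line 1 remove [lnz,uhgsx,qqubr] add [rtg,pyo] -> 10 lines: bnw rtg pyo mrqkt preg whoke euzwa sfcp ldq xrr
Hunk 2: at line 2 remove [mrqkt,preg] add [nyis] -> 9 lines: bnw rtg pyo nyis whoke euzwa sfcp ldq xrr
Hunk 3: at line 3 remove [nyis,whoke,euzwa] add [fpzw] -> 7 lines: bnw rtg pyo fpzw sfcp ldq xrr
Hunk 4: at line 3 remove [fpzw,sfcp,ldq] add [wrxay,csac,yjq] -> 7 lines: bnw rtg pyo wrxay csac yjq xrr
Hunk 5: at line 4 remove [csac,yjq] add [jhfpp,youui] -> 7 lines: bnw rtg pyo wrxay jhfpp youui xrr
Hunk 6: at line 3 remove [wrxay,jhfpp,youui] add [xqqpv] -> 5 lines: bnw rtg pyo xqqpv xrr
Hunk 7: at line 2 remove [pyo] add [jsxkc,cwtl,korlh] -> 7 lines: bnw rtg jsxkc cwtl korlh xqqpv xrr

Answer: bnw
rtg
jsxkc
cwtl
korlh
xqqpv
xrr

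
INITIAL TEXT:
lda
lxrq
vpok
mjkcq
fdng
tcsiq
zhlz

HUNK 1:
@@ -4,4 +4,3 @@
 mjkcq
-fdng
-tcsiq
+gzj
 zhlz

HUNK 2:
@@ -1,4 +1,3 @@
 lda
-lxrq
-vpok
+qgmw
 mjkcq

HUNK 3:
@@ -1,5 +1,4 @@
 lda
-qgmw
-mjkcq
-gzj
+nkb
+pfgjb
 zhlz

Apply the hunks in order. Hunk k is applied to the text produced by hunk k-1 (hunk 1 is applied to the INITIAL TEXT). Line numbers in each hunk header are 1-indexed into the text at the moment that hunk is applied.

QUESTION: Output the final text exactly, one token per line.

Hunk 1: at line 4 remove [fdng,tcsiq] add [gzj] -> 6 lines: lda lxrq vpok mjkcq gzj zhlz
Hunk 2: at line 1 remove [lxrq,vpok] add [qgmw] -> 5 lines: lda qgmw mjkcq gzj zhlz
Hunk 3: at line 1 remove [qgmw,mjkcq,gzj] add [nkb,pfgjb] -> 4 lines: lda nkb pfgjb zhlz

Answer: lda
nkb
pfgjb
zhlz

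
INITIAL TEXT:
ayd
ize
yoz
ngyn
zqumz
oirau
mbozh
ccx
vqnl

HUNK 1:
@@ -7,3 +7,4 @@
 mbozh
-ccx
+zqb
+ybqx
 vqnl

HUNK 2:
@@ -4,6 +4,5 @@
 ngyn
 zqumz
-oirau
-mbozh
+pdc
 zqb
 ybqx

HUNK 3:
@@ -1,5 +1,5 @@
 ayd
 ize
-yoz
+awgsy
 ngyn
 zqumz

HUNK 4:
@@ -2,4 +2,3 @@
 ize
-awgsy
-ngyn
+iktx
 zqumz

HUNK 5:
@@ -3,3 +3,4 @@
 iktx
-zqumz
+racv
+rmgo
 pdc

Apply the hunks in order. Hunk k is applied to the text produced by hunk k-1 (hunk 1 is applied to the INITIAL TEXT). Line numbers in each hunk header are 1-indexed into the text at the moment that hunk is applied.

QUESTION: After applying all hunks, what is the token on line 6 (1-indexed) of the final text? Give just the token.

Hunk 1: at line 7 remove [ccx] add [zqb,ybqx] -> 10 lines: ayd ize yoz ngyn zqumz oirau mbozh zqb ybqx vqnl
Hunk 2: at line 4 remove [oirau,mbozh] add [pdc] -> 9 lines: ayd ize yoz ngyn zqumz pdc zqb ybqx vqnl
Hunk 3: at line 1 remove [yoz] add [awgsy] -> 9 lines: ayd ize awgsy ngyn zqumz pdc zqb ybqx vqnl
Hunk 4: at line 2 remove [awgsy,ngyn] add [iktx] -> 8 lines: ayd ize iktx zqumz pdc zqb ybqx vqnl
Hunk 5: at line 3 remove [zqumz] add [racv,rmgo] -> 9 lines: ayd ize iktx racv rmgo pdc zqb ybqx vqnl
Final line 6: pdc

Answer: pdc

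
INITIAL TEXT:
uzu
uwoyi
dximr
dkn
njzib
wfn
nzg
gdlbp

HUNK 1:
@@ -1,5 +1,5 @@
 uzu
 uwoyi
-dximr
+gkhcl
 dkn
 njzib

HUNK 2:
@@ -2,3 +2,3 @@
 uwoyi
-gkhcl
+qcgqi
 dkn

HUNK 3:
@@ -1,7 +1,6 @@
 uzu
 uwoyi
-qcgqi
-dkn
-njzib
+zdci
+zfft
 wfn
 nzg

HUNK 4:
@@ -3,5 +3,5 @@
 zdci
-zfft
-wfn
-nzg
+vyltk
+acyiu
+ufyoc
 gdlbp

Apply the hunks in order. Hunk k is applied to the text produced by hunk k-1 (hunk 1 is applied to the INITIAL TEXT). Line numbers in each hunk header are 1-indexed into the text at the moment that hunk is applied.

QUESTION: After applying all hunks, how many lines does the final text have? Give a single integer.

Answer: 7

Derivation:
Hunk 1: at line 1 remove [dximr] add [gkhcl] -> 8 lines: uzu uwoyi gkhcl dkn njzib wfn nzg gdlbp
Hunk 2: at line 2 remove [gkhcl] add [qcgqi] -> 8 lines: uzu uwoyi qcgqi dkn njzib wfn nzg gdlbp
Hunk 3: at line 1 remove [qcgqi,dkn,njzib] add [zdci,zfft] -> 7 lines: uzu uwoyi zdci zfft wfn nzg gdlbp
Hunk 4: at line 3 remove [zfft,wfn,nzg] add [vyltk,acyiu,ufyoc] -> 7 lines: uzu uwoyi zdci vyltk acyiu ufyoc gdlbp
Final line count: 7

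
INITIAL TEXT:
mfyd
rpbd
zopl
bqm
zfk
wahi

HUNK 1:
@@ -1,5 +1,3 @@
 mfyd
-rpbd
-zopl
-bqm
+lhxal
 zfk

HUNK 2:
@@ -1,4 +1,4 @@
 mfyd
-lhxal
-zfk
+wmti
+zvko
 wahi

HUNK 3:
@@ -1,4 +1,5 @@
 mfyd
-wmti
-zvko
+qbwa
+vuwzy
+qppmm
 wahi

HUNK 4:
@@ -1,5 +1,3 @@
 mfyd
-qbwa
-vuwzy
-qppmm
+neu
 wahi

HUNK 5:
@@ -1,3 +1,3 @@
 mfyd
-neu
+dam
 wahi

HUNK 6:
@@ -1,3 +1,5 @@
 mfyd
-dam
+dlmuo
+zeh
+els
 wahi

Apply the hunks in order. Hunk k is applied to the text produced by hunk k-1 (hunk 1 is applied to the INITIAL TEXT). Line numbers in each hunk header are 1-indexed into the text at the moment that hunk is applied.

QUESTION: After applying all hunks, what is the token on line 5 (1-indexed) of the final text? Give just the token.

Answer: wahi

Derivation:
Hunk 1: at line 1 remove [rpbd,zopl,bqm] add [lhxal] -> 4 lines: mfyd lhxal zfk wahi
Hunk 2: at line 1 remove [lhxal,zfk] add [wmti,zvko] -> 4 lines: mfyd wmti zvko wahi
Hunk 3: at line 1 remove [wmti,zvko] add [qbwa,vuwzy,qppmm] -> 5 lines: mfyd qbwa vuwzy qppmm wahi
Hunk 4: at line 1 remove [qbwa,vuwzy,qppmm] add [neu] -> 3 lines: mfyd neu wahi
Hunk 5: at line 1 remove [neu] add [dam] -> 3 lines: mfyd dam wahi
Hunk 6: at line 1 remove [dam] add [dlmuo,zeh,els] -> 5 lines: mfyd dlmuo zeh els wahi
Final line 5: wahi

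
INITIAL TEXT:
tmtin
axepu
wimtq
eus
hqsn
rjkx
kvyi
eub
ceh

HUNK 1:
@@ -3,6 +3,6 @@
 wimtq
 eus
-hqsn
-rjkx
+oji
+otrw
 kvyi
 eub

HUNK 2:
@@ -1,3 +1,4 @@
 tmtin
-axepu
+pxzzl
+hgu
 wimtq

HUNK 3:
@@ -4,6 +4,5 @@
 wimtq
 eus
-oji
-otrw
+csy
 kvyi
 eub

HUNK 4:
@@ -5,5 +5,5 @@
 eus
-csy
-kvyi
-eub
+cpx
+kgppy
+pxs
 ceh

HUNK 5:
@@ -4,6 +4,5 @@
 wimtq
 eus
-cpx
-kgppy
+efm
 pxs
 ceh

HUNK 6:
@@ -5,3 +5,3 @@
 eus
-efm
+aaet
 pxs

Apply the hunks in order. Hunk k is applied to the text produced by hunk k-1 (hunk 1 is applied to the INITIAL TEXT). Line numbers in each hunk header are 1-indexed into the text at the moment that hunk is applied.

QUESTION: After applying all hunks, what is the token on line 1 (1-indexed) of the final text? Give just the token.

Hunk 1: at line 3 remove [hqsn,rjkx] add [oji,otrw] -> 9 lines: tmtin axepu wimtq eus oji otrw kvyi eub ceh
Hunk 2: at line 1 remove [axepu] add [pxzzl,hgu] -> 10 lines: tmtin pxzzl hgu wimtq eus oji otrw kvyi eub ceh
Hunk 3: at line 4 remove [oji,otrw] add [csy] -> 9 lines: tmtin pxzzl hgu wimtq eus csy kvyi eub ceh
Hunk 4: at line 5 remove [csy,kvyi,eub] add [cpx,kgppy,pxs] -> 9 lines: tmtin pxzzl hgu wimtq eus cpx kgppy pxs ceh
Hunk 5: at line 4 remove [cpx,kgppy] add [efm] -> 8 lines: tmtin pxzzl hgu wimtq eus efm pxs ceh
Hunk 6: at line 5 remove [efm] add [aaet] -> 8 lines: tmtin pxzzl hgu wimtq eus aaet pxs ceh
Final line 1: tmtin

Answer: tmtin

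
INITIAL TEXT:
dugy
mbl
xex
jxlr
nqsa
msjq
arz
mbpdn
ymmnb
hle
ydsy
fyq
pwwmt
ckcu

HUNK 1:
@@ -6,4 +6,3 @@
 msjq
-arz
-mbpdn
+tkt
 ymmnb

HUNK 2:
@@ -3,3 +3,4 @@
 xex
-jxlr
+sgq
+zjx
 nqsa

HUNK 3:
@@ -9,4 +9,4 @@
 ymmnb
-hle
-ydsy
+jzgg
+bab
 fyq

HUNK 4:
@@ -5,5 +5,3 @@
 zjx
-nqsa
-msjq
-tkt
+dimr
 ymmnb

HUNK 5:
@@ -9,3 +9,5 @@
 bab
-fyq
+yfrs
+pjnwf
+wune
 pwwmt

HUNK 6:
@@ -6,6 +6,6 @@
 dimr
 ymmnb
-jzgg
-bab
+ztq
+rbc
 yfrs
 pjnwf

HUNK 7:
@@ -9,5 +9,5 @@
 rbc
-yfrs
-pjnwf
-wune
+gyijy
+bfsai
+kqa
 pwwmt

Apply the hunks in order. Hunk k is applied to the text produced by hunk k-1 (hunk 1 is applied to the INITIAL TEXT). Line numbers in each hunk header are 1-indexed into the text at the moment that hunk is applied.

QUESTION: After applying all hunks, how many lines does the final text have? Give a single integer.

Answer: 14

Derivation:
Hunk 1: at line 6 remove [arz,mbpdn] add [tkt] -> 13 lines: dugy mbl xex jxlr nqsa msjq tkt ymmnb hle ydsy fyq pwwmt ckcu
Hunk 2: at line 3 remove [jxlr] add [sgq,zjx] -> 14 lines: dugy mbl xex sgq zjx nqsa msjq tkt ymmnb hle ydsy fyq pwwmt ckcu
Hunk 3: at line 9 remove [hle,ydsy] add [jzgg,bab] -> 14 lines: dugy mbl xex sgq zjx nqsa msjq tkt ymmnb jzgg bab fyq pwwmt ckcu
Hunk 4: at line 5 remove [nqsa,msjq,tkt] add [dimr] -> 12 lines: dugy mbl xex sgq zjx dimr ymmnb jzgg bab fyq pwwmt ckcu
Hunk 5: at line 9 remove [fyq] add [yfrs,pjnwf,wune] -> 14 lines: dugy mbl xex sgq zjx dimr ymmnb jzgg bab yfrs pjnwf wune pwwmt ckcu
Hunk 6: at line 6 remove [jzgg,bab] add [ztq,rbc] -> 14 lines: dugy mbl xex sgq zjx dimr ymmnb ztq rbc yfrs pjnwf wune pwwmt ckcu
Hunk 7: at line 9 remove [yfrs,pjnwf,wune] add [gyijy,bfsai,kqa] -> 14 lines: dugy mbl xex sgq zjx dimr ymmnb ztq rbc gyijy bfsai kqa pwwmt ckcu
Final line count: 14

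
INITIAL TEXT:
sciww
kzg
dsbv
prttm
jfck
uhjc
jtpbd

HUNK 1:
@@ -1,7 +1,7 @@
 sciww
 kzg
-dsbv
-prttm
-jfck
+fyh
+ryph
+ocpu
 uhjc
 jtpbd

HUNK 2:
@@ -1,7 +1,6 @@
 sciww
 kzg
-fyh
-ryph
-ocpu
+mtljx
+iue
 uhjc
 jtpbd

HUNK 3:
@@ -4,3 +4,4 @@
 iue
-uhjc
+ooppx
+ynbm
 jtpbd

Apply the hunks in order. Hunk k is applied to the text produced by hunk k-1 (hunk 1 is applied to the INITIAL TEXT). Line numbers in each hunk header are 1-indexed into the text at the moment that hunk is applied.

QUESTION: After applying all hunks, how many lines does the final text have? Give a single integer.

Answer: 7

Derivation:
Hunk 1: at line 1 remove [dsbv,prttm,jfck] add [fyh,ryph,ocpu] -> 7 lines: sciww kzg fyh ryph ocpu uhjc jtpbd
Hunk 2: at line 1 remove [fyh,ryph,ocpu] add [mtljx,iue] -> 6 lines: sciww kzg mtljx iue uhjc jtpbd
Hunk 3: at line 4 remove [uhjc] add [ooppx,ynbm] -> 7 lines: sciww kzg mtljx iue ooppx ynbm jtpbd
Final line count: 7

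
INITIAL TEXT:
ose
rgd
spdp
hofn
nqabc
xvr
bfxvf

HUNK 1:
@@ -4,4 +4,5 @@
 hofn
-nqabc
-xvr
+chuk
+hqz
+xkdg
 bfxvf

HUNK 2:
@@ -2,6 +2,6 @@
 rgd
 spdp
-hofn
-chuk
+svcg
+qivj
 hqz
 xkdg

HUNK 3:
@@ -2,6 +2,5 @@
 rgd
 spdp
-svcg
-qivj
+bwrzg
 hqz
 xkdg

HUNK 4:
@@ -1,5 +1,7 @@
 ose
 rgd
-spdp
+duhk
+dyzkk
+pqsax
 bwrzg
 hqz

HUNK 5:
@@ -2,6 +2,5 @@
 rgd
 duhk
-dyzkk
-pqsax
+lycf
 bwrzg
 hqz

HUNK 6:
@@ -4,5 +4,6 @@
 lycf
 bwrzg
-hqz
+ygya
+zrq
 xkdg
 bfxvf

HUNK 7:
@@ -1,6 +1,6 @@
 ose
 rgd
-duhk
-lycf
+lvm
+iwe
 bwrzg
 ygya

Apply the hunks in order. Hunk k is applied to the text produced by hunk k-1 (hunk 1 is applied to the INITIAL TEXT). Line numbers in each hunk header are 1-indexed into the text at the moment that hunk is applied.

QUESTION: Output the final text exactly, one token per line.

Hunk 1: at line 4 remove [nqabc,xvr] add [chuk,hqz,xkdg] -> 8 lines: ose rgd spdp hofn chuk hqz xkdg bfxvf
Hunk 2: at line 2 remove [hofn,chuk] add [svcg,qivj] -> 8 lines: ose rgd spdp svcg qivj hqz xkdg bfxvf
Hunk 3: at line 2 remove [svcg,qivj] add [bwrzg] -> 7 lines: ose rgd spdp bwrzg hqz xkdg bfxvf
Hunk 4: at line 1 remove [spdp] add [duhk,dyzkk,pqsax] -> 9 lines: ose rgd duhk dyzkk pqsax bwrzg hqz xkdg bfxvf
Hunk 5: at line 2 remove [dyzkk,pqsax] add [lycf] -> 8 lines: ose rgd duhk lycf bwrzg hqz xkdg bfxvf
Hunk 6: at line 4 remove [hqz] add [ygya,zrq] -> 9 lines: ose rgd duhk lycf bwrzg ygya zrq xkdg bfxvf
Hunk 7: at line 1 remove [duhk,lycf] add [lvm,iwe] -> 9 lines: ose rgd lvm iwe bwrzg ygya zrq xkdg bfxvf

Answer: ose
rgd
lvm
iwe
bwrzg
ygya
zrq
xkdg
bfxvf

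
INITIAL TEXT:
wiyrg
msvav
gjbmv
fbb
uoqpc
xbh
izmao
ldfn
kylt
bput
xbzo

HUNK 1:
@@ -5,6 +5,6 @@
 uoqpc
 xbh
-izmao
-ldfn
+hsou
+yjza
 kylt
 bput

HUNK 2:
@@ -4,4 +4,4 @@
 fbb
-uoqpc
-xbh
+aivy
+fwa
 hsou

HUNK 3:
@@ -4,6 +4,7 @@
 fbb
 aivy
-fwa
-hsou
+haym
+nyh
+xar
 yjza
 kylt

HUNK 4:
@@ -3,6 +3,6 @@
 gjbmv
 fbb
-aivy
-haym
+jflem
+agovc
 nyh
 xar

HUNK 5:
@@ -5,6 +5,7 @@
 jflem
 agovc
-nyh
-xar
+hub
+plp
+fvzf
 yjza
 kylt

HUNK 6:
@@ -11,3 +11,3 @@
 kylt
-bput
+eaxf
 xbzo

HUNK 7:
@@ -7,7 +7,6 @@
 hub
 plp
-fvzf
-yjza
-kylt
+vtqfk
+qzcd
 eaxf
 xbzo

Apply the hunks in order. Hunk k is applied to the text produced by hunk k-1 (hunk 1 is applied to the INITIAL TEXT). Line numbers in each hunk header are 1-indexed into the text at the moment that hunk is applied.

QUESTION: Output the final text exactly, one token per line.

Answer: wiyrg
msvav
gjbmv
fbb
jflem
agovc
hub
plp
vtqfk
qzcd
eaxf
xbzo

Derivation:
Hunk 1: at line 5 remove [izmao,ldfn] add [hsou,yjza] -> 11 lines: wiyrg msvav gjbmv fbb uoqpc xbh hsou yjza kylt bput xbzo
Hunk 2: at line 4 remove [uoqpc,xbh] add [aivy,fwa] -> 11 lines: wiyrg msvav gjbmv fbb aivy fwa hsou yjza kylt bput xbzo
Hunk 3: at line 4 remove [fwa,hsou] add [haym,nyh,xar] -> 12 lines: wiyrg msvav gjbmv fbb aivy haym nyh xar yjza kylt bput xbzo
Hunk 4: at line 3 remove [aivy,haym] add [jflem,agovc] -> 12 lines: wiyrg msvav gjbmv fbb jflem agovc nyh xar yjza kylt bput xbzo
Hunk 5: at line 5 remove [nyh,xar] add [hub,plp,fvzf] -> 13 lines: wiyrg msvav gjbmv fbb jflem agovc hub plp fvzf yjza kylt bput xbzo
Hunk 6: at line 11 remove [bput] add [eaxf] -> 13 lines: wiyrg msvav gjbmv fbb jflem agovc hub plp fvzf yjza kylt eaxf xbzo
Hunk 7: at line 7 remove [fvzf,yjza,kylt] add [vtqfk,qzcd] -> 12 lines: wiyrg msvav gjbmv fbb jflem agovc hub plp vtqfk qzcd eaxf xbzo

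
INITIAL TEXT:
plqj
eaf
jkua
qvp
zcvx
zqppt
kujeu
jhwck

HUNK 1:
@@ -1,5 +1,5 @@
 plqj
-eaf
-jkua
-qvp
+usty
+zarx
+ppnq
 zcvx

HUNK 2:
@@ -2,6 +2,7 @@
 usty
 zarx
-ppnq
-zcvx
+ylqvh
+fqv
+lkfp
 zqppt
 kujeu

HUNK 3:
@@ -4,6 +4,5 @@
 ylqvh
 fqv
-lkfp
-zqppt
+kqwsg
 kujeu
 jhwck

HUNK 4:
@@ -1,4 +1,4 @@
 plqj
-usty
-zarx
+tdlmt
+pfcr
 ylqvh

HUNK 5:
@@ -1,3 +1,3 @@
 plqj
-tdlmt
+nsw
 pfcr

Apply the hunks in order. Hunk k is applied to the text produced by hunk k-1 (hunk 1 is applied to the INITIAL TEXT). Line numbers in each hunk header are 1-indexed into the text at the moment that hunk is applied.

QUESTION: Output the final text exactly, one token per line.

Hunk 1: at line 1 remove [eaf,jkua,qvp] add [usty,zarx,ppnq] -> 8 lines: plqj usty zarx ppnq zcvx zqppt kujeu jhwck
Hunk 2: at line 2 remove [ppnq,zcvx] add [ylqvh,fqv,lkfp] -> 9 lines: plqj usty zarx ylqvh fqv lkfp zqppt kujeu jhwck
Hunk 3: at line 4 remove [lkfp,zqppt] add [kqwsg] -> 8 lines: plqj usty zarx ylqvh fqv kqwsg kujeu jhwck
Hunk 4: at line 1 remove [usty,zarx] add [tdlmt,pfcr] -> 8 lines: plqj tdlmt pfcr ylqvh fqv kqwsg kujeu jhwck
Hunk 5: at line 1 remove [tdlmt] add [nsw] -> 8 lines: plqj nsw pfcr ylqvh fqv kqwsg kujeu jhwck

Answer: plqj
nsw
pfcr
ylqvh
fqv
kqwsg
kujeu
jhwck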